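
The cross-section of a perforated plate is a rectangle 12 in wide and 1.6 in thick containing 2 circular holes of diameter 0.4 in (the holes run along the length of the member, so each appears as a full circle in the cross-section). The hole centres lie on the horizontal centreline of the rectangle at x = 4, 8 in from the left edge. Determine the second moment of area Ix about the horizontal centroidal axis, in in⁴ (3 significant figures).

Ix ≈ 4.09 in⁴

Decompose the section into non-overlapping parts with the origin at the bottom-left of its bounding rectangle.
Plate: 12 × 1.6, A = 19.2 in², y = 0.8 in, Ī = 4.096 in⁴.
Hole 1 (subtracted): ⌀0.4, A = 0.12566 in², y = 0.8 in, Ī = 0.0012566 in⁴.
Hole 2 (subtracted): ⌀0.4, A = 0.12566 in², y = 0.8 in, Ī = 0.0012566 in⁴.
By symmetry the centroid is at mid-height, ȳ = 0.8 in.
All pieces are centred on the horizontal centroidal axis, so I = ΣĪ (holes subtracted) = 4.0935 in⁴.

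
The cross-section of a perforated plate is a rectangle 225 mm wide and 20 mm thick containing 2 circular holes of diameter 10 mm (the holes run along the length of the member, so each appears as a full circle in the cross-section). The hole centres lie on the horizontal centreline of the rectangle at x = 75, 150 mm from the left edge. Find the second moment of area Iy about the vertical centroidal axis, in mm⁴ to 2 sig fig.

Iy ≈ 1.9 × 10⁷ mm⁴

Treat the section as a set of non-overlapping primitives; coordinates are from the bounding-box lower-left.
Plate: 225 × 20, A = 4 500 mm², x = 112.5 mm, Ī = 18 984 375 mm⁴.
Hole 1 (subtracted): ⌀10, A = 78.54 mm², x = 75 mm, Ī = 490.9 mm⁴.
Hole 2 (subtracted): ⌀10, A = 78.54 mm², x = 150 mm, Ī = 490.9 mm⁴.
By symmetry the centroid is at mid-width, x̄ = 112.5 mm.
Transfer each piece to the vertical centroidal axis using Ī + A·d² with d = x − 112.5:
  plate: d = 0 mm → contributes +18 984 375 mm⁴
  hole 1: d = -37.5 mm → contributes −110 937 mm⁴
  hole 2: d = 37.5 mm → contributes −110 937 mm⁴
Total I = 18 762 500 mm⁴.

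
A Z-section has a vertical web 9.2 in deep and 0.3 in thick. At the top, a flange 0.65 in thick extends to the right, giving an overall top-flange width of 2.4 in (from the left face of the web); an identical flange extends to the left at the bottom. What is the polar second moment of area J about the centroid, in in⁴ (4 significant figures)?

Decompose the section into non-overlapping parts with the origin at the bottom-left of its bounding rectangle.
Web: 0.3 × 9.2, A = 2.76 in², y = 4.6 in, Ī = 19.4672 in⁴.
Top flange (beyond web): 2.1 × 0.65, A = 1.365 in², y = 8.875 in, Ī = 0.0480594 in⁴.
Bottom flange (beyond web): 2.1 × 0.65, A = 1.365 in², y = 0.325 in, Ī = 0.0480594 in⁴.
Centroid: ȳ = ΣA·y / ΣA = 4.6 in.
Transfer each piece to the centroidal x-axis using Ī + A·d² with d = y − 4.6:
  web: d = 0 in → contributes +19.4672 in⁴
  top flange (beyond web): d = 4.275 in → contributes +24.9943 in⁴
  bottom flange (beyond web): d = -4.275 in → contributes +24.9943 in⁴
Total I = 69.4558 in⁴.
For the y-axis: x̄ = 2.25 in.
Repeating about the centroidal y-axis gives I_y = 4.95518 in⁴.
Polar second moment: J = I_x + I_y = 74.411 in⁴.

J ≈ 74.41 in⁴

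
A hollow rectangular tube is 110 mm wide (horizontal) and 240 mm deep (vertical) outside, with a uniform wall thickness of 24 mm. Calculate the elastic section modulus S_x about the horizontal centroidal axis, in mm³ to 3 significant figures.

S_x ≈ 7.51 × 10⁵ mm³

Decompose the section into non-overlapping parts with the origin at the bottom-left of its bounding rectangle.
Outer rectangle: 110 × 240, A = 26 400 mm², y = 120 mm, Ī = 126 720 000 mm⁴.
Inner void (subtracted): 62 × 192, A = 11 904 mm², y = 120 mm, Ī = 36 569 088 mm⁴.
By symmetry the centroid is at mid-height, ȳ = 120 mm.
All pieces are centred on the horizontal centroidal axis, so I = ΣĪ (holes subtracted) = 90 150 912 mm⁴.
Extreme fibre distance c = 120 mm; S = I/c = 751 258 mm³.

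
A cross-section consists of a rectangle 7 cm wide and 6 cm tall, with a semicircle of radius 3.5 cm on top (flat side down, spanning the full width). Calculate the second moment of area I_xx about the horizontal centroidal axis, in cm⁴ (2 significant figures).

I_xx ≈ 410 cm⁴

Split into non-overlapping primitives; take the origin at the lower-left of the bounding box.
Rectangular body: 7 × 6, A = 42 cm², y = 3 cm, Ī = 126 cm⁴.
Semicircular cap: semicircle r = 3.5, A = 19.24 cm², y = 7.485 cm, Ī = 16.47 cm⁴.
Centroid: ȳ = ΣA·y / ΣA = 4.409 cm.
Transfer each piece to the horizontal centroidal axis using Ī + A·d² with d = y − 4.409:
  rectangular body: d = -1.409 cm → contributes +209.4 cm⁴
  semicircular cap: d = 3.076 cm → contributes +198.6 cm⁴
Total I = 408 cm⁴.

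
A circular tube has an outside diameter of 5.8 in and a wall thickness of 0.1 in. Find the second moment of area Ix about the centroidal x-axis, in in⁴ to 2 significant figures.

Ix ≈ 7.3 in⁴

Break the section into simple shapes (no overlaps), measuring from the bottom-left corner of the bounding box.
Outer circle: ⌀5.8, A = 26.42 in², y = 2.9 in, Ī = 55.55 in⁴.
Bore (subtracted): ⌀5.6, A = 24.63 in², y = 2.9 in, Ī = 48.27 in⁴.
By symmetry the centroid is at mid-height, ȳ = 2.9 in.
All pieces are centred on the centroidal x-axis, so I = ΣĪ (holes subtracted) = 7.275 in⁴.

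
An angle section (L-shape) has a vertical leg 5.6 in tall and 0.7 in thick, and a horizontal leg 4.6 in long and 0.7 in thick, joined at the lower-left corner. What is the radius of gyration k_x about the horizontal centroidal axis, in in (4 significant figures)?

Treat the section as a set of non-overlapping primitives; coordinates are from the bounding-box lower-left.
Vertical leg: 0.7 × 5.6, A = 3.92 in², y = 2.8 in, Ī = 10.2443 in⁴.
Horizontal leg (remainder): 3.9 × 0.7, A = 2.73 in², y = 0.35 in, Ī = 0.111475 in⁴.
Centroid: ȳ = ΣA·y / ΣA = 1.79421 in.
Transfer each piece to the horizontal centroidal axis using Ī + A·d² with d = y − 1.79421:
  vertical leg: d = 1.00579 in → contributes +14.2098 in⁴
  horizontal leg (remainder): d = -1.44421 in → contributes +5.80556 in⁴
Total I = 20.0153 in⁴.
Radius of gyration: k = √(I/A) = √(20.0153 / 6.65) = 1.73489 in.

k_x ≈ 1.735 in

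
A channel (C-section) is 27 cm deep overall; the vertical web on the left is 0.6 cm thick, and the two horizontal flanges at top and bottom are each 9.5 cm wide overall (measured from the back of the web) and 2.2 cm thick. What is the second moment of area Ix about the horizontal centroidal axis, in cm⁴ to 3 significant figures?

Treat the section as a set of non-overlapping primitives; coordinates are from the bounding-box lower-left.
Web: 0.6 × 27, A = 16.2 cm², y = 13.5 cm, Ī = 984.15 cm⁴.
Top flange (beyond web): 8.9 × 2.2, A = 19.58 cm², y = 25.9 cm, Ī = 7.8973 cm⁴.
Bottom flange (beyond web): 8.9 × 2.2, A = 19.58 cm², y = 1.1 cm, Ī = 7.8973 cm⁴.
By symmetry the centroid is at mid-height, ȳ = 13.5 cm.
Transfer each piece to the horizontal centroidal axis using Ī + A·d² with d = y − 13.5:
  web: d = 0 cm → contributes +984.15 cm⁴
  top flange (beyond web): d = 12.4 cm → contributes +3018.5 cm⁴
  bottom flange (beyond web): d = -12.4 cm → contributes +3018.5 cm⁴
Total I = 7021.2 cm⁴.

Ix ≈ 7020 cm⁴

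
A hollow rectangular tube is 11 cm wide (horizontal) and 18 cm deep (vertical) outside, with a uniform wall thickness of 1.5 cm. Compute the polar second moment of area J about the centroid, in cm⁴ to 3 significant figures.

Split into non-overlapping primitives; take the origin at the lower-left of the bounding box.
Outer rectangle: 11 × 18, A = 198 cm², y = 9 cm, Ī = 5 346 cm⁴.
Inner void (subtracted): 8 × 15, A = 120 cm², y = 9 cm, Ī = 2 250 cm⁴.
By symmetry the centroid is at mid-height, ȳ = 9 cm.
All pieces are centred on the centroidal x-axis, so I = ΣĪ (holes subtracted) = 3 096 cm⁴.
Repeating about the centroidal y-axis gives I_y = 1356.5 cm⁴.
Polar second moment: J = I_x + I_y = 4452.5 cm⁴.

J ≈ 4450 cm⁴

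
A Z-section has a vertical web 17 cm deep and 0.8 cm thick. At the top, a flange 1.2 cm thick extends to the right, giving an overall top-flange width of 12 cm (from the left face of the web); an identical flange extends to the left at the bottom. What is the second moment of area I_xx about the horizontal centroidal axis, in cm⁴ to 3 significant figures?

Split into non-overlapping primitives; take the origin at the lower-left of the bounding box.
Web: 0.8 × 17, A = 13.6 cm², y = 8.5 cm, Ī = 327.53 cm⁴.
Top flange (beyond web): 11.2 × 1.2, A = 13.44 cm², y = 16.4 cm, Ī = 1.6128 cm⁴.
Bottom flange (beyond web): 11.2 × 1.2, A = 13.44 cm², y = 0.6 cm, Ī = 1.6128 cm⁴.
Centroid: ȳ = ΣA·y / ΣA = 8.5 cm.
Transfer each piece to the horizontal centroidal axis using Ī + A·d² with d = y − 8.5:
  web: d = 0 cm → contributes +327.53 cm⁴
  top flange (beyond web): d = 7.9 cm → contributes +840.4 cm⁴
  bottom flange (beyond web): d = -7.9 cm → contributes +840.4 cm⁴
Total I = 2008.3 cm⁴.

I_xx ≈ 2010 cm⁴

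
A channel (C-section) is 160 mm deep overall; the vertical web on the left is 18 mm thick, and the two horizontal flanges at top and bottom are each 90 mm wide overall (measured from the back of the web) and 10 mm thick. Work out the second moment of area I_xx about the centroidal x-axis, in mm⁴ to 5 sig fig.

Split into non-overlapping primitives; take the origin at the lower-left of the bounding box.
Web: 18 × 160, A = 2 880 mm², y = 80 mm, Ī = 6 144 000 mm⁴.
Top flange (beyond web): 72 × 10, A = 720 mm², y = 155 mm, Ī = 6 000 mm⁴.
Bottom flange (beyond web): 72 × 10, A = 720 mm², y = 5 mm, Ī = 6 000 mm⁴.
By symmetry the centroid is at mid-height, ȳ = 80 mm.
Transfer each piece to the centroidal x-axis using Ī + A·d² with d = y − 80:
  web: d = 0 mm → contributes +6 144 000 mm⁴
  top flange (beyond web): d = 75 mm → contributes +4 056 000 mm⁴
  bottom flange (beyond web): d = -75 mm → contributes +4 056 000 mm⁴
Total I = 14 256 000 mm⁴.

I_xx ≈ 1.4256 × 10⁷ mm⁴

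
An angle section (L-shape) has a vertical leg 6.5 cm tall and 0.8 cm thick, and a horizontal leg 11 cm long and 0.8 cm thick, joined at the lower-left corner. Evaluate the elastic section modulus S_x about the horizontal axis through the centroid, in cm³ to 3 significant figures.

Treat the section as a set of non-overlapping primitives; coordinates are from the bounding-box lower-left.
Vertical leg: 0.8 × 6.5, A = 5.2 cm², y = 3.25 cm, Ī = 18.308 cm⁴.
Horizontal leg (remainder): 10.2 × 0.8, A = 8.16 cm², y = 0.4 cm, Ī = 0.4352 cm⁴.
Centroid: ȳ = ΣA·y / ΣA = 1.5093 cm.
Transfer each piece to the horizontal axis through the centroid using Ī + A·d² with d = y − 1.5093:
  vertical leg: d = 1.7407 cm → contributes +34.065 cm⁴
  horizontal leg (remainder): d = -1.1093 cm → contributes +10.476 cm⁴
Total I = 44.541 cm⁴.
Extreme fibre distance c = 4.9907 cm; S = I/c = 8.9248 cm³.

S_x ≈ 8.92 cm³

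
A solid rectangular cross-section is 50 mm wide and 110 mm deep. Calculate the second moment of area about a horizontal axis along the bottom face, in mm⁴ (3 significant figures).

The section: 50 × 110, A = 5 500 mm², y = 55 mm, Ī = 5 545 833 mm⁴.
Transfer it to the bottom edge using Ī + A·d² with d = y − 0:
  the section: d = 55 mm → contributes +22 183 333 mm⁴
Total I = 22 183 333 mm⁴.

I_base ≈ 2.22 × 10⁷ mm⁴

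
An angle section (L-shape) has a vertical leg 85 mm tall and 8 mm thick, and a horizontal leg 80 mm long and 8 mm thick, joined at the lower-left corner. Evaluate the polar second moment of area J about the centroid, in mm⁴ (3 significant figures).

Decompose the section into non-overlapping parts with the origin at the bottom-left of its bounding rectangle.
Vertical leg: 8 × 85, A = 680 mm², y = 42.5 mm, Ī = 409 417 mm⁴.
Horizontal leg (remainder): 72 × 8, A = 576 mm², y = 4 mm, Ī = 3 072 mm⁴.
Centroid: ȳ = ΣA·y / ΣA = 24.844 mm.
Transfer each piece to the centroidal x-axis using Ī + A·d² with d = y − 24.844:
  vertical leg: d = 17.656 mm → contributes +621 397 mm⁴
  horizontal leg (remainder): d = -20.844 mm → contributes +253 327 mm⁴
Total I = 874 724 mm⁴.
For the y-axis: x̄ = 22.344 mm.
Repeating about the centroidal y-axis gives I_y = 751 414 mm⁴.
Polar second moment: J = I_x + I_y = 1 626 138 mm⁴.

J ≈ 1.63 × 10⁶ mm⁴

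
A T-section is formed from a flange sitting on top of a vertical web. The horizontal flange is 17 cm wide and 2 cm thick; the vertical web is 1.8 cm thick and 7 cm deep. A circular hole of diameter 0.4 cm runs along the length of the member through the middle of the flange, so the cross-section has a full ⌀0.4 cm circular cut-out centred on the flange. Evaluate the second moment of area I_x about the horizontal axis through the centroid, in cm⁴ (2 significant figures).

I_x ≈ 250 cm⁴

Treat the section as a set of non-overlapping primitives; coordinates are from the bounding-box lower-left.
Flange: 17 × 2, A = 34 cm², y = 8 cm, Ī = 11.33 cm⁴.
Web: 1.8 × 7, A = 12.6 cm², y = 3.5 cm, Ī = 51.45 cm⁴.
Hole (subtracted): ⌀0.4, A = 0.1257 cm², y = 8 cm, Ī = 0.001257 cm⁴.
Centroid: ȳ = ΣA·y / ΣA = 6.78 cm.
Transfer each piece to the horizontal axis through the centroid using Ī + A·d² with d = y − 6.78:
  flange: d = 1.22 cm → contributes +61.94 cm⁴
  web: d = -3.28 cm → contributes +187 cm⁴
  hole: d = 1.22 cm → contributes −0.1883 cm⁴
Total I = 248.8 cm⁴.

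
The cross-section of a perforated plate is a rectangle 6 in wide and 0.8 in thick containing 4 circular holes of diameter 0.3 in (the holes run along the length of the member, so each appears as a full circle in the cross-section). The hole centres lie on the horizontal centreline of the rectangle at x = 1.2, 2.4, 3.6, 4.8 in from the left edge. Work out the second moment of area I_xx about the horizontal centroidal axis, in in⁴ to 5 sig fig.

I_xx ≈ 0.25441 in⁴

Decompose the section into non-overlapping parts with the origin at the bottom-left of its bounding rectangle.
Plate: 6 × 0.8, A = 4.8 in², y = 0.4 in, Ī = 0.256 in⁴.
Hole 1 (subtracted): ⌀0.3, A = 0.07068583 in², y = 0.4 in, Ī = 0.0003976078 in⁴.
Hole 2 (subtracted): ⌀0.3, A = 0.07068583 in², y = 0.4 in, Ī = 0.0003976078 in⁴.
Hole 3 (subtracted): ⌀0.3, A = 0.07068583 in², y = 0.4 in, Ī = 0.0003976078 in⁴.
Hole 4 (subtracted): ⌀0.3, A = 0.07068583 in², y = 0.4 in, Ī = 0.0003976078 in⁴.
By symmetry the centroid is at mid-height, ȳ = 0.4 in.
All pieces are centred on the horizontal centroidal axis, so I = ΣĪ (holes subtracted) = 0.2544096 in⁴.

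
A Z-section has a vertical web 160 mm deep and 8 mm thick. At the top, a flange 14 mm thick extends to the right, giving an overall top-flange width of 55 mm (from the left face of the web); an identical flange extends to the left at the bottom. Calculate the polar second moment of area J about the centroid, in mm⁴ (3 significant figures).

J ≈ 1.10 × 10⁷ mm⁴

Break the section into simple shapes (no overlaps), measuring from the bottom-left corner of the bounding box.
Web: 8 × 160, A = 1 280 mm², y = 80 mm, Ī = 2 730 667 mm⁴.
Top flange (beyond web): 47 × 14, A = 658 mm², y = 153 mm, Ī = 10 747 mm⁴.
Bottom flange (beyond web): 47 × 14, A = 658 mm², y = 7 mm, Ī = 10 747 mm⁴.
Centroid: ȳ = ΣA·y / ΣA = 80 mm.
Transfer each piece to the centroidal x-axis using Ī + A·d² with d = y − 80:
  web: d = 0 mm → contributes +2 730 667 mm⁴
  top flange (beyond web): d = 73 mm → contributes +3 517 229 mm⁴
  bottom flange (beyond web): d = -73 mm → contributes +3 517 229 mm⁴
Total I = 9 765 125 mm⁴.
For the y-axis: x̄ = 51 mm.
Repeating about the centroidal y-axis gives I_y = 1 244 305 mm⁴.
Polar second moment: J = I_x + I_y = 11 009 431 mm⁴.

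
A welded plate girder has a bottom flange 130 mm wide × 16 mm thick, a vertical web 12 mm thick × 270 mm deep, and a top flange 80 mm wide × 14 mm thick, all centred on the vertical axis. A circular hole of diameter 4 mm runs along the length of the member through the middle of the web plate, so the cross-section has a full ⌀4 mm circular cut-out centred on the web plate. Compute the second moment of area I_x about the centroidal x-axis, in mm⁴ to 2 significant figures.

I_x ≈ 8.2 × 10⁷ mm⁴

Split into non-overlapping primitives; take the origin at the lower-left of the bounding box.
Bottom plate: 130 × 16, A = 2 080 mm², y = 8 mm, Ī = 44 373 mm⁴.
Web plate: 12 × 270, A = 3 240 mm², y = 151 mm, Ī = 19 683 000 mm⁴.
Top plate: 80 × 14, A = 1 120 mm², y = 293 mm, Ī = 18 293 mm⁴.
Hole (subtracted): ⌀4, A = 12.57 mm², y = 151 mm, Ī = 12.57 mm⁴.
Centroid: ȳ = ΣA·y / ΣA = 129.5 mm.
Transfer each piece to the centroidal x-axis using Ī + A·d² with d = y − 129.5:
  bottom plate: d = -121.5 mm → contributes +30 733 328 mm⁴
  web plate: d = 21.53 mm → contributes +21 185 249 mm⁴
  top plate: d = 163.5 mm → contributes +29 970 391 mm⁴
  hole: d = 21.53 mm → contributes −5 839 mm⁴
Total I = 81 883 128 mm⁴.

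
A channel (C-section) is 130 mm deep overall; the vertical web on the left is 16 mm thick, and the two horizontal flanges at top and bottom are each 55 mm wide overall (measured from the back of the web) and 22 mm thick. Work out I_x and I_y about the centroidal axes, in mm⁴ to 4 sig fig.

Treat the section as a set of non-overlapping primitives; coordinates are from the bounding-box lower-left.
Web: 16 × 130, A = 2 080 mm², y = 65 mm, Ī = 2 929 333 mm⁴.
Top flange (beyond web): 39 × 22, A = 858 mm², y = 119 mm, Ī = 34 606 mm⁴.
Bottom flange (beyond web): 39 × 22, A = 858 mm², y = 11 mm, Ī = 34 606 mm⁴.
By symmetry the centroid is at mid-height, ȳ = 65 mm.
Transfer each piece to the centroidal x-axis using Ī + A·d² with d = y − 65:
  web: d = 0 mm → contributes +2 929 333 mm⁴
  top flange (beyond web): d = 54 mm → contributes +2 536 534 mm⁴
  bottom flange (beyond web): d = -54 mm → contributes +2 536 534 mm⁴
Total I = 8 002 401 mm⁴.
For the y-axis: x̄ = 20.4315 mm.
Repeating about the centroidal y-axis gives I_y = 972 959 mm⁴.

I_x ≈ 8.002 × 10⁶ mm⁴, I_y ≈ 9.730 × 10⁵ mm⁴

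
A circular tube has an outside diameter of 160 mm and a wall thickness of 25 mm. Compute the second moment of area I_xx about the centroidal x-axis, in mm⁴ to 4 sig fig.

Decompose the section into non-overlapping parts with the origin at the bottom-left of its bounding rectangle.
Outer circle: ⌀160, A = 20106.2 mm², y = 80 mm, Ī = 32 169 909 mm⁴.
Bore (subtracted): ⌀110, A = 9503.32 mm², y = 80 mm, Ī = 7 186 884 mm⁴.
By symmetry the centroid is at mid-height, ȳ = 80 mm.
All pieces are centred on the centroidal x-axis, so I = ΣĪ (holes subtracted) = 24 983 025 mm⁴.

I_xx ≈ 2.498 × 10⁷ mm⁴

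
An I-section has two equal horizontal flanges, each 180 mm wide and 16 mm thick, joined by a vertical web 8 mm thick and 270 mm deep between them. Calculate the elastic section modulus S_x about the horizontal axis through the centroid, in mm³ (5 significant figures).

Treat the section as a set of non-overlapping primitives; coordinates are from the bounding-box lower-left.
Bottom flange: 180 × 16, A = 2 880 mm², y = 8 mm, Ī = 61 440 mm⁴.
Web: 8 × 270, A = 2 160 mm², y = 151 mm, Ī = 13 122 000 mm⁴.
Top flange: 180 × 16, A = 2 880 mm², y = 294 mm, Ī = 61 440 mm⁴.
By symmetry the centroid is at mid-height, ȳ = 151 mm.
Transfer each piece to the horizontal axis through the centroid using Ī + A·d² with d = y − 151:
  bottom flange: d = -143 mm → contributes +58 954 560 mm⁴
  web: d = 0 mm → contributes +13 122 000 mm⁴
  top flange: d = 143 mm → contributes +58 954 560 mm⁴
Total I = 131 031 120 mm⁴.
Extreme fibre distance c = 151 mm; S = I/c = 867755.8 mm³.

S_x ≈ 8.6776 × 10⁵ mm³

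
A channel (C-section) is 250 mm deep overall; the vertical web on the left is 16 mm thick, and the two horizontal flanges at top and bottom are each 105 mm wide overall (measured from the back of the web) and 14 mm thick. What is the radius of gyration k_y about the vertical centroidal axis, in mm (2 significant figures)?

Treat the section as a set of non-overlapping primitives; coordinates are from the bounding-box lower-left.
Web: 16 × 250, A = 4 000 mm², x = 8 mm, Ī = 85 333 mm⁴.
Top flange (beyond web): 89 × 14, A = 1 246 mm², x = 60.5 mm, Ī = 822 464 mm⁴.
Bottom flange (beyond web): 89 × 14, A = 1 246 mm², x = 60.5 mm, Ī = 822 464 mm⁴.
Centroid: x̄ = ΣA·x / ΣA = 28.15 mm.
Transfer each piece to the vertical centroidal axis using Ī + A·d² with d = x − 28.15:
  web: d = -20.15 mm → contributes +1 709 826 mm⁴
  top flange (beyond web): d = 32.35 mm → contributes +2 126 230 mm⁴
  bottom flange (beyond web): d = 32.35 mm → contributes +2 126 230 mm⁴
Total I = 5 962 285 mm⁴.
Radius of gyration: k = √(I/A) = √(5 962 285 / 6 492) = 30.31 mm.

k_y ≈ 30 mm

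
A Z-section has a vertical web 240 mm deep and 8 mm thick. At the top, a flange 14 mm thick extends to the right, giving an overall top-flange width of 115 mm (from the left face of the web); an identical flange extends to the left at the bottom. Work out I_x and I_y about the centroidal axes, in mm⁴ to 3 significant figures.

Split into non-overlapping primitives; take the origin at the lower-left of the bounding box.
Web: 8 × 240, A = 1 920 mm², y = 120 mm, Ī = 9 216 000 mm⁴.
Top flange (beyond web): 107 × 14, A = 1 498 mm², y = 233 mm, Ī = 24 467 mm⁴.
Bottom flange (beyond web): 107 × 14, A = 1 498 mm², y = 7 mm, Ī = 24 467 mm⁴.
Centroid: ȳ = ΣA·y / ΣA = 120 mm.
Transfer each piece to the centroidal x-axis using Ī + A·d² with d = y − 120:
  web: d = 0 mm → contributes +9 216 000 mm⁴
  top flange (beyond web): d = 113 mm → contributes +19 152 429 mm⁴
  bottom flange (beyond web): d = -113 mm → contributes +19 152 429 mm⁴
Total I = 47 520 859 mm⁴.
For the y-axis: x̄ = 111 mm.
Repeating about the centroidal y-axis gives I_y = 12 774 199 mm⁴.

I_x ≈ 4.75 × 10⁷ mm⁴, I_y ≈ 1.28 × 10⁷ mm⁴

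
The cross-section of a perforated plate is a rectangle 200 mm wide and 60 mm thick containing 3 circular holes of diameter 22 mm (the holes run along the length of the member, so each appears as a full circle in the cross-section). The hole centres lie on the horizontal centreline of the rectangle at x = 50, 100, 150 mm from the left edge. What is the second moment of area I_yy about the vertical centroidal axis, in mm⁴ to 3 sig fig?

I_yy ≈ 3.81 × 10⁷ mm⁴

Break the section into simple shapes (no overlaps), measuring from the bottom-left corner of the bounding box.
Plate: 200 × 60, A = 12 000 mm², x = 100 mm, Ī = 40 000 000 mm⁴.
Hole 1 (subtracted): ⌀22, A = 380.13 mm², x = 50 mm, Ī = 11 499 mm⁴.
Hole 2 (subtracted): ⌀22, A = 380.13 mm², x = 100 mm, Ī = 11 499 mm⁴.
Hole 3 (subtracted): ⌀22, A = 380.13 mm², x = 150 mm, Ī = 11 499 mm⁴.
By symmetry the centroid is at mid-width, x̄ = 100 mm.
Transfer each piece to the vertical centroidal axis using Ī + A·d² with d = x − 100:
  plate: d = 0 mm → contributes +40 000 000 mm⁴
  hole 1: d = -50 mm → contributes −961 831 mm⁴
  hole 2: d = 0 mm → contributes −11 499 mm⁴
  hole 3: d = 50 mm → contributes −961 831 mm⁴
Total I = 38 064 839 mm⁴.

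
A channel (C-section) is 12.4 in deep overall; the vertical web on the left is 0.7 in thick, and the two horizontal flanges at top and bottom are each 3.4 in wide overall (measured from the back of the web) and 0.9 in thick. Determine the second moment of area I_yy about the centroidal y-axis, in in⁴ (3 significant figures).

Decompose the section into non-overlapping parts with the origin at the bottom-left of its bounding rectangle.
Web: 0.7 × 12.4, A = 8.68 in², x = 0.35 in, Ī = 0.35443 in⁴.
Top flange (beyond web): 2.7 × 0.9, A = 2.43 in², x = 2.05 in, Ī = 1.4762 in⁴.
Bottom flange (beyond web): 2.7 × 0.9, A = 2.43 in², x = 2.05 in, Ī = 1.4762 in⁴.
Centroid: x̄ = ΣA·x / ΣA = 0.96019 in.
Transfer each piece to the centroidal y-axis using Ī + A·d² with d = x − 0.96019:
  web: d = -0.61019 in → contributes +3.5863 in⁴
  top flange (beyond web): d = 1.0898 in → contributes +4.3623 in⁴
  bottom flange (beyond web): d = 1.0898 in → contributes +4.3623 in⁴
Total I = 12.311 in⁴.

I_yy ≈ 12.3 in⁴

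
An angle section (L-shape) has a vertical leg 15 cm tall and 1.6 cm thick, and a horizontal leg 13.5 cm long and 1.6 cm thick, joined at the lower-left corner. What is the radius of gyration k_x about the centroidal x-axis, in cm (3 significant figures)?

k_x ≈ 4.65 cm

Split into non-overlapping primitives; take the origin at the lower-left of the bounding box.
Vertical leg: 1.6 × 15, A = 24 cm², y = 7.5 cm, Ī = 450 cm⁴.
Horizontal leg (remainder): 11.9 × 1.6, A = 19.04 cm², y = 0.8 cm, Ī = 4.0619 cm⁴.
Centroid: ȳ = ΣA·y / ΣA = 4.5361 cm.
Transfer each piece to the centroidal x-axis using Ī + A·d² with d = y − 4.5361:
  vertical leg: d = 2.9639 cm → contributes +660.84 cm⁴
  horizontal leg (remainder): d = -3.7361 cm → contributes +269.82 cm⁴
Total I = 930.66 cm⁴.
Radius of gyration: k = √(I/A) = √(930.66 / 43.04) = 4.6501 cm.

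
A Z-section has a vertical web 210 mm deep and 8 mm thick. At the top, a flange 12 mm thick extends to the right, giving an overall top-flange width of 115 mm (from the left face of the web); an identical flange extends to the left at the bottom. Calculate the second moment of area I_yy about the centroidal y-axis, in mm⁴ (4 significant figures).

Split into non-overlapping primitives; take the origin at the lower-left of the bounding box.
Web: 8 × 210, A = 1 680 mm², x = 111 mm, Ī = 8 960 mm⁴.
Top flange (beyond web): 107 × 12, A = 1 284 mm², x = 168.5 mm, Ī = 1 225 043 mm⁴.
Bottom flange (beyond web): 107 × 12, A = 1 284 mm², x = 53.5 mm, Ī = 1 225 043 mm⁴.
Centroid: x̄ = ΣA·x / ΣA = 111 mm.
Transfer each piece to the centroidal y-axis using Ī + A·d² with d = x − 111:
  web: d = 0 mm → contributes +8 960 mm⁴
  top flange (beyond web): d = 57.5 mm → contributes +5 470 268 mm⁴
  bottom flange (beyond web): d = -57.5 mm → contributes +5 470 268 mm⁴
Total I = 10 949 496 mm⁴.

I_yy ≈ 1.095 × 10⁷ mm⁴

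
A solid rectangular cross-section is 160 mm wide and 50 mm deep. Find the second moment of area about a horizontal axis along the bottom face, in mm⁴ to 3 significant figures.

The section: 160 × 50, A = 8 000 mm², y = 25 mm, Ī = 1 666 667 mm⁴.
Transfer it to the base of the section using Ī + A·d² with d = y − 0:
  the section: d = 25 mm → contributes +6 666 667 mm⁴
Total I = 6 666 667 mm⁴.

I_base ≈ 6.67 × 10⁶ mm⁴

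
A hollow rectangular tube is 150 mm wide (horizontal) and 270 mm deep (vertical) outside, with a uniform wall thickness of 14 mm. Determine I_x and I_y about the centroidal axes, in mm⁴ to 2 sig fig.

I_x ≈ 1.0 × 10⁸ mm⁴, I_y ≈ 3.9 × 10⁷ mm⁴

Break the section into simple shapes (no overlaps), measuring from the bottom-left corner of the bounding box.
Outer rectangle: 150 × 270, A = 40 500 mm², y = 135 mm, Ī = 246 037 500 mm⁴.
Inner void (subtracted): 122 × 242, A = 29 524 mm², y = 135 mm, Ī = 144 086 961 mm⁴.
By symmetry the centroid is at mid-height, ȳ = 135 mm.
All pieces are centred on the centroidal x-axis, so I = ΣĪ (holes subtracted) = 101 950 539 mm⁴.
Repeating about the centroidal y-axis gives I_y = 39 317 899 mm⁴.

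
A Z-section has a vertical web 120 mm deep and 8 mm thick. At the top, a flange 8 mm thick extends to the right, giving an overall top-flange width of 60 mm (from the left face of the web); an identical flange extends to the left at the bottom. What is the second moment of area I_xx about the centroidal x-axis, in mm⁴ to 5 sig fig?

Treat the section as a set of non-overlapping primitives; coordinates are from the bounding-box lower-left.
Web: 8 × 120, A = 960 mm², y = 60 mm, Ī = 1 152 000 mm⁴.
Top flange (beyond web): 52 × 8, A = 416 mm², y = 116 mm, Ī = 2218.667 mm⁴.
Bottom flange (beyond web): 52 × 8, A = 416 mm², y = 4 mm, Ī = 2218.667 mm⁴.
Centroid: ȳ = ΣA·y / ΣA = 60 mm.
Transfer each piece to the centroidal x-axis using Ī + A·d² with d = y − 60:
  web: d = 0 mm → contributes +1 152 000 mm⁴
  top flange (beyond web): d = 56 mm → contributes +1 306 795 mm⁴
  bottom flange (beyond web): d = -56 mm → contributes +1 306 795 mm⁴
Total I = 3 765 589 mm⁴.

I_xx ≈ 3.7656 × 10⁶ mm⁴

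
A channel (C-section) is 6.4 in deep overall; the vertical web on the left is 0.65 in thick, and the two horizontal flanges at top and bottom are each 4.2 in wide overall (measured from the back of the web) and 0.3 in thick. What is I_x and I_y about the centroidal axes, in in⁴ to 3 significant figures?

Split into non-overlapping primitives; take the origin at the lower-left of the bounding box.
Web: 0.65 × 6.4, A = 4.16 in², y = 3.2 in, Ī = 14.199 in⁴.
Top flange (beyond web): 3.55 × 0.3, A = 1.065 in², y = 6.25 in, Ī = 0.0079875 in⁴.
Bottom flange (beyond web): 3.55 × 0.3, A = 1.065 in², y = 0.15 in, Ī = 0.0079875 in⁴.
By symmetry the centroid is at mid-height, ȳ = 3.2 in.
Transfer each piece to the centroidal x-axis using Ī + A·d² with d = y − 3.2:
  web: d = 0 in → contributes +14.199 in⁴
  top flange (beyond web): d = 3.05 in → contributes +9.9152 in⁴
  bottom flange (beyond web): d = -3.05 in → contributes +9.9152 in⁴
Total I = 34.03 in⁴.
For the y-axis: x̄ = 1.0361 in.
Repeating about the centroidal y-axis gives I_y = 8.5958 in⁴.

I_x ≈ 34.0 in⁴, I_y ≈ 8.60 in⁴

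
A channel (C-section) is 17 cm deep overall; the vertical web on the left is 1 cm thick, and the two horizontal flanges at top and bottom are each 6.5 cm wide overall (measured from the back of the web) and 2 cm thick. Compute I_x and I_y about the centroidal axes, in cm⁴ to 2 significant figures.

I_x ≈ 1700 cm⁴, I_y ≈ 160 cm⁴

Break the section into simple shapes (no overlaps), measuring from the bottom-left corner of the bounding box.
Web: 1 × 17, A = 17 cm², y = 8.5 cm, Ī = 409.4 cm⁴.
Top flange (beyond web): 5.5 × 2, A = 11 cm², y = 16 cm, Ī = 3.667 cm⁴.
Bottom flange (beyond web): 5.5 × 2, A = 11 cm², y = 1 cm, Ī = 3.667 cm⁴.
By symmetry the centroid is at mid-height, ȳ = 8.5 cm.
Transfer each piece to the centroidal x-axis using Ī + A·d² with d = y − 8.5:
  web: d = 0 cm → contributes +409.4 cm⁴
  top flange (beyond web): d = 7.5 cm → contributes +622.4 cm⁴
  bottom flange (beyond web): d = -7.5 cm → contributes +622.4 cm⁴
Total I = 1 654 cm⁴.
For the y-axis: x̄ = 2.333 cm.
Repeating about the centroidal y-axis gives I_y = 158.2 cm⁴.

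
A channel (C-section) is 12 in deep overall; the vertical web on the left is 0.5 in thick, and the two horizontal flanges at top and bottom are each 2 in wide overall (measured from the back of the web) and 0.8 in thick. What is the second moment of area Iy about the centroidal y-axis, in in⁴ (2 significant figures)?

Iy ≈ 2.3 in⁴

Break the section into simple shapes (no overlaps), measuring from the bottom-left corner of the bounding box.
Web: 0.5 × 12, A = 6 in², x = 0.25 in, Ī = 0.125 in⁴.
Top flange (beyond web): 1.5 × 0.8, A = 1.2 in², x = 1.25 in, Ī = 0.225 in⁴.
Bottom flange (beyond web): 1.5 × 0.8, A = 1.2 in², x = 1.25 in, Ī = 0.225 in⁴.
Centroid: x̄ = ΣA·x / ΣA = 0.5357 in.
Transfer each piece to the centroidal y-axis using Ī + A·d² with d = x − 0.5357:
  web: d = -0.2857 in → contributes +0.6148 in⁴
  top flange (beyond web): d = 0.7143 in → contributes +0.8372 in⁴
  bottom flange (beyond web): d = 0.7143 in → contributes +0.8372 in⁴
Total I = 2.289 in⁴.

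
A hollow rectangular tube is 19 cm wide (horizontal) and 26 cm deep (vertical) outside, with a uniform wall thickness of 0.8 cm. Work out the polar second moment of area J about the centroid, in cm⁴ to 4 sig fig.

Split into non-overlapping primitives; take the origin at the lower-left of the bounding box.
Outer rectangle: 19 × 26, A = 494 cm², y = 13 cm, Ī = 27828.7 cm⁴.
Inner void (subtracted): 17.4 × 24.4, A = 424.56 cm², y = 13 cm, Ī = 21063.8 cm⁴.
By symmetry the centroid is at mid-height, ȳ = 13 cm.
All pieces are centred on the centroidal x-axis, so I = ΣĪ (holes subtracted) = 6764.83 cm⁴.
Repeating about the centroidal y-axis gives I_y = 4149.52 cm⁴.
Polar second moment: J = I_x + I_y = 10914.3 cm⁴.

J ≈ 1.091 × 10⁴ cm⁴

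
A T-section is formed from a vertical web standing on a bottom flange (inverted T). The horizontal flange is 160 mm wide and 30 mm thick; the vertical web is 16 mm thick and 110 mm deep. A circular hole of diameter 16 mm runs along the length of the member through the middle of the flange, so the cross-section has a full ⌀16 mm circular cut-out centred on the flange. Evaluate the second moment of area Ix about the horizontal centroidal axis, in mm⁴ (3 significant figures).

Ix ≈ 8.37 × 10⁶ mm⁴

Split into non-overlapping primitives; take the origin at the lower-left of the bounding box.
Flange: 160 × 30, A = 4 800 mm², y = 15 mm, Ī = 360 000 mm⁴.
Web: 16 × 110, A = 1 760 mm², y = 85 mm, Ī = 1 774 667 mm⁴.
Hole (subtracted): ⌀16, A = 201.06 mm², y = 15 mm, Ī = 3 217 mm⁴.
Centroid: ȳ = ΣA·y / ΣA = 34.374 mm.
Transfer each piece to the horizontal centroidal axis using Ī + A·d² with d = y − 34.374:
  flange: d = -19.374 mm → contributes +2 161 746 mm⁴
  web: d = 50.626 mm → contributes +6 285 478 mm⁴
  hole: d = -19.374 mm → contributes −78 688 mm⁴
Total I = 8 368 535 mm⁴.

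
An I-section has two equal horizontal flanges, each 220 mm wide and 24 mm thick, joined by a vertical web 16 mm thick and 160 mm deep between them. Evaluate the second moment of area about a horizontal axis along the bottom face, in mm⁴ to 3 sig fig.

I_base ≈ 2.37 × 10⁸ mm⁴

Break the section into simple shapes (no overlaps), measuring from the bottom-left corner of the bounding box.
Bottom flange: 220 × 24, A = 5 280 mm², y = 12 mm, Ī = 253 440 mm⁴.
Web: 16 × 160, A = 2 560 mm², y = 104 mm, Ī = 5 461 333 mm⁴.
Top flange: 220 × 24, A = 5 280 mm², y = 196 mm, Ī = 253 440 mm⁴.
Transfer each piece to the base of the section using Ī + A·d² with d = y − 0:
  bottom flange: d = 12 mm → contributes +1 013 760 mm⁴
  web: d = 104 mm → contributes +33 150 293 mm⁴
  top flange: d = 196 mm → contributes +203 089 920 mm⁴
Total I = 237 253 973 mm⁴.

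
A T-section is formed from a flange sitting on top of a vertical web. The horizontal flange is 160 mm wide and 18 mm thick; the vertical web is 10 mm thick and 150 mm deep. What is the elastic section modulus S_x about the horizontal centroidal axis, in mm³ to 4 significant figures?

Split into non-overlapping primitives; take the origin at the lower-left of the bounding box.
Flange: 160 × 18, A = 2 880 mm², y = 159 mm, Ī = 77 760 mm⁴.
Web: 10 × 150, A = 1 500 mm², y = 75 mm, Ī = 2 812 500 mm⁴.
Centroid: ȳ = ΣA·y / ΣA = 130.233 mm.
Transfer each piece to the horizontal centroidal axis using Ī + A·d² with d = y − 130.233:
  flange: d = 28.7671 mm → contributes +2 461 096 mm⁴
  web: d = -55.2329 mm → contributes +7 388 506 mm⁴
Total I = 9 849 602 mm⁴.
Extreme fibre distance c = 130.233 mm; S = I/c = 75630.7 mm³.

S_x ≈ 7.563 × 10⁴ mm³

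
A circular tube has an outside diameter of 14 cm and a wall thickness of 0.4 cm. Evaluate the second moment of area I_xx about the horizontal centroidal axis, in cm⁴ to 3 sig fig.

Break the section into simple shapes (no overlaps), measuring from the bottom-left corner of the bounding box.
Outer circle: ⌀14, A = 153.94 cm², y = 7 cm, Ī = 1885.7 cm⁴.
Bore (subtracted): ⌀13.2, A = 136.85 cm², y = 7 cm, Ī = 1490.3 cm⁴.
By symmetry the centroid is at mid-height, ȳ = 7 cm.
All pieces are centred on the horizontal centroidal axis, so I = ΣĪ (holes subtracted) = 395.47 cm⁴.

I_xx ≈ 395 cm⁴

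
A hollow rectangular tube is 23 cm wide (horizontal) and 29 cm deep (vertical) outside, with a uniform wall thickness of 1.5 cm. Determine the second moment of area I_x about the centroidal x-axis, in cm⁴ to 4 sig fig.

Decompose the section into non-overlapping parts with the origin at the bottom-left of its bounding rectangle.
Outer rectangle: 23 × 29, A = 667 cm², y = 14.5 cm, Ī = 46745.6 cm⁴.
Inner void (subtracted): 20 × 26, A = 520 cm², y = 14.5 cm, Ī = 29293.3 cm⁴.
By symmetry the centroid is at mid-height, ȳ = 14.5 cm.
All pieces are centred on the centroidal x-axis, so I = ΣĪ (holes subtracted) = 17452.3 cm⁴.

I_x ≈ 1.745 × 10⁴ cm⁴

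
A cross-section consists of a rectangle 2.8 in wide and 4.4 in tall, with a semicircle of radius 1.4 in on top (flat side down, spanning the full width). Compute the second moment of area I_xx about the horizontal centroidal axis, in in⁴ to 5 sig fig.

I_xx ≈ 39.529 in⁴

Decompose the section into non-overlapping parts with the origin at the bottom-left of its bounding rectangle.
Rectangular body: 2.8 × 4.4, A = 12.32 in², y = 2.2 in, Ī = 19.87627 in⁴.
Semicircular cap: semicircle r = 1.4, A = 3.078761 in², y = 4.994178 in, Ī = 0.4216423 in⁴.
Centroid: ȳ = ΣA·y / ΣA = 2.758656 in.
Transfer each piece to the horizontal centroidal axis using Ī + A·d² with d = y − 2.758656:
  rectangular body: d = -0.5586558 in → contributes +23.72129 in⁴
  semicircular cap: d = 2.235523 in → contributes +15.80794 in⁴
Total I = 39.52923 in⁴.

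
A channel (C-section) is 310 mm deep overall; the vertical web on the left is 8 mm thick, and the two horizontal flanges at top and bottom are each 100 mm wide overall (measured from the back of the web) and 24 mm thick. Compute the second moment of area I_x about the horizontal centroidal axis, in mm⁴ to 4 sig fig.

I_x ≈ 1.104 × 10⁸ mm⁴

Decompose the section into non-overlapping parts with the origin at the bottom-left of its bounding rectangle.
Web: 8 × 310, A = 2 480 mm², y = 155 mm, Ī = 19 860 667 mm⁴.
Top flange (beyond web): 92 × 24, A = 2 208 mm², y = 298 mm, Ī = 105 984 mm⁴.
Bottom flange (beyond web): 92 × 24, A = 2 208 mm², y = 12 mm, Ī = 105 984 mm⁴.
By symmetry the centroid is at mid-height, ȳ = 155 mm.
Transfer each piece to the horizontal centroidal axis using Ī + A·d² with d = y − 155:
  web: d = 0 mm → contributes +19 860 667 mm⁴
  top flange (beyond web): d = 143 mm → contributes +45 257 376 mm⁴
  bottom flange (beyond web): d = -143 mm → contributes +45 257 376 mm⁴
Total I = 110 375 419 mm⁴.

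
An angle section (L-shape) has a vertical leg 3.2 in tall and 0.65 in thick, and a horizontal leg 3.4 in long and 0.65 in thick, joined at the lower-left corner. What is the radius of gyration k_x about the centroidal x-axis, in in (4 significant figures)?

k_x ≈ 0.9377 in

Break the section into simple shapes (no overlaps), measuring from the bottom-left corner of the bounding box.
Vertical leg: 0.65 × 3.2, A = 2.08 in², y = 1.6 in, Ī = 1.77493 in⁴.
Horizontal leg (remainder): 2.75 × 0.65, A = 1.7875 in², y = 0.325 in, Ī = 0.0629349 in⁴.
Centroid: ȳ = ΣA·y / ΣA = 1.01071 in.
Transfer each piece to the centroidal x-axis using Ī + A·d² with d = y − 1.01071:
  vertical leg: d = 0.589286 in → contributes +2.49723 in⁴
  horizontal leg (remainder): d = -0.685714 in → contributes +0.903425 in⁴
Total I = 3.40065 in⁴.
Radius of gyration: k = √(I/A) = √(3.40065 / 3.8675) = 0.937705 in.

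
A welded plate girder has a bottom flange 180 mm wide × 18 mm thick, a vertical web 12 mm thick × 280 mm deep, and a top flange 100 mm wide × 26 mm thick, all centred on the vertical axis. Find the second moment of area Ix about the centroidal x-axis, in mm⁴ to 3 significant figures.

Ix ≈ 1.54 × 10⁸ mm⁴

Split into non-overlapping primitives; take the origin at the lower-left of the bounding box.
Bottom plate: 180 × 18, A = 3 240 mm², y = 9 mm, Ī = 87 480 mm⁴.
Web plate: 12 × 280, A = 3 360 mm², y = 158 mm, Ī = 21 952 000 mm⁴.
Top plate: 100 × 26, A = 2 600 mm², y = 311 mm, Ī = 146 467 mm⁴.
Centroid: ȳ = ΣA·y / ΣA = 148.77 mm.
Transfer each piece to the centroidal x-axis using Ī + A·d² with d = y − 148.77:
  bottom plate: d = -139.77 mm → contributes +63 378 664 mm⁴
  web plate: d = 9.2348 mm → contributes +22 238 545 mm⁴
  top plate: d = 162.23 mm → contributes +68 578 791 mm⁴
Total I = 154 196 000 mm⁴.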